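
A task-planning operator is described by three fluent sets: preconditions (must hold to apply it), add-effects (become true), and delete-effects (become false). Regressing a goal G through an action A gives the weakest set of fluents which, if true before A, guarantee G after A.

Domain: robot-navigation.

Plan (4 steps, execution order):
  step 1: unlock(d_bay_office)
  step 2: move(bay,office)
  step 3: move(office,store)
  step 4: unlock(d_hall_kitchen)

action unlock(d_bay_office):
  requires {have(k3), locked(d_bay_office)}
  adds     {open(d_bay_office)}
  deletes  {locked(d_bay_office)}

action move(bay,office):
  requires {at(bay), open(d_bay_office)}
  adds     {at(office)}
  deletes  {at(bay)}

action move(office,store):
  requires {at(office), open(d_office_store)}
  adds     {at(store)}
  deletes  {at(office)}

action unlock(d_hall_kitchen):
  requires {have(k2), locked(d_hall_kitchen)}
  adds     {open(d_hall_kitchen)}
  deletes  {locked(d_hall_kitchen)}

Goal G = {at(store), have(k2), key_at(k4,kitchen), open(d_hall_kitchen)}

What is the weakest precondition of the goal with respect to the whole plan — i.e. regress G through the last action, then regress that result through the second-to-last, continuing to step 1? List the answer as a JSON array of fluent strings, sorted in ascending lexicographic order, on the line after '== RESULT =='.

Regress step by step:
  through step 4 (unlock(d_hall_kitchen)): drop {open(d_hall_kitchen)}, keep {at(store), have(k2), key_at(k4,kitchen)}, require {have(k2), locked(d_hall_kitchen)}
    → {at(store), have(k2), key_at(k4,kitchen), locked(d_hall_kitchen)}
  through step 3 (move(office,store)): drop {at(store)}, keep {have(k2), key_at(k4,kitchen), locked(d_hall_kitchen)}, require {at(office), open(d_office_store)}
    → {at(office), have(k2), key_at(k4,kitchen), locked(d_hall_kitchen), open(d_office_store)}
  through step 2 (move(bay,office)): drop {at(office)}, keep {have(k2), key_at(k4,kitchen), locked(d_hall_kitchen), open(d_office_store)}, require {at(bay), open(d_bay_office)}
    → {at(bay), have(k2), key_at(k4,kitchen), locked(d_hall_kitchen), open(d_bay_office), open(d_office_store)}
  through step 1 (unlock(d_bay_office)): drop {open(d_bay_office)}, keep {at(bay), have(k2), key_at(k4,kitchen), locked(d_hall_kitchen), open(d_office_store)}, require {have(k3), locked(d_bay_office)}
    → {at(bay), have(k2), have(k3), key_at(k4,kitchen), locked(d_bay_office), locked(d_hall_kitchen), open(d_office_store)}

== RESULT ==
["at(bay)", "have(k2)", "have(k3)", "key_at(k4,kitchen)", "locked(d_bay_office)", "locked(d_hall_kitchen)", "open(d_office_store)"]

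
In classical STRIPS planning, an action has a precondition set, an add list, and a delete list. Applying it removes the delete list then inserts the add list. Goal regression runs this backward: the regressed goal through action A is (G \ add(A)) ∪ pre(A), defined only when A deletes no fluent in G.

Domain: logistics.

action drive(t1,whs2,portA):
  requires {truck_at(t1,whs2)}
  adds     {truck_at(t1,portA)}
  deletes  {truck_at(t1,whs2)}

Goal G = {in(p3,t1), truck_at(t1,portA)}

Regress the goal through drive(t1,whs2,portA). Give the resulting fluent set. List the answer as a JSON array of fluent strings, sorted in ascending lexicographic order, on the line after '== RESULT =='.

Compute (G \ add) ∪ pre:
  G ∩ del = {}  (empty — regression defined)
  G \ add = {in(p3,t1), truck_at(t1,portA)} \ {truck_at(t1,portA)} = {in(p3,t1)}
  ∪ pre   = {in(p3,t1)} ∪ {truck_at(t1,whs2)}
          = {in(p3,t1), truck_at(t1,whs2)}

== RESULT ==
["in(p3,t1)", "truck_at(t1,whs2)"]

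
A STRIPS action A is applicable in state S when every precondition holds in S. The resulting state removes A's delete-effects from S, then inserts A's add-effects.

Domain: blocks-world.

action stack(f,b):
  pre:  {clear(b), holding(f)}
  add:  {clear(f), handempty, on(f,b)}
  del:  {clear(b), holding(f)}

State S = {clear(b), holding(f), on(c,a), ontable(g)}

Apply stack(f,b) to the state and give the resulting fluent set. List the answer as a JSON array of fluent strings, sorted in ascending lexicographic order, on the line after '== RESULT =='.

Progress:
  pre ⊆ S: {clear(b), holding(f)} ⊆ S  — applicable
  S \ del = {on(c,a), ontable(g)}
  ∪ add   = {clear(f), handempty, on(c,a), on(f,b), ontable(g)}

== RESULT ==
["clear(f)", "handempty", "on(c,a)", "on(f,b)", "ontable(g)"]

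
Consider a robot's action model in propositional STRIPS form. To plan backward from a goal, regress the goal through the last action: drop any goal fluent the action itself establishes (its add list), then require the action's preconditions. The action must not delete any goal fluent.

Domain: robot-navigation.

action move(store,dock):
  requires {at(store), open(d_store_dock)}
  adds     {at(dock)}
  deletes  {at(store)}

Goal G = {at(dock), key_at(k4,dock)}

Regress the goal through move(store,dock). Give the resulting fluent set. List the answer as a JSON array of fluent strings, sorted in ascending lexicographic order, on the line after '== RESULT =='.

Compute (G \ add) ∪ pre:
  G ∩ del = {}  (empty — regression defined)
  G \ add = {at(dock), key_at(k4,dock)} \ {at(dock)} = {key_at(k4,dock)}
  ∪ pre   = {key_at(k4,dock)} ∪ {at(store), open(d_store_dock)}
          = {at(store), key_at(k4,dock), open(d_store_dock)}

== RESULT ==
["at(store)", "key_at(k4,dock)", "open(d_store_dock)"]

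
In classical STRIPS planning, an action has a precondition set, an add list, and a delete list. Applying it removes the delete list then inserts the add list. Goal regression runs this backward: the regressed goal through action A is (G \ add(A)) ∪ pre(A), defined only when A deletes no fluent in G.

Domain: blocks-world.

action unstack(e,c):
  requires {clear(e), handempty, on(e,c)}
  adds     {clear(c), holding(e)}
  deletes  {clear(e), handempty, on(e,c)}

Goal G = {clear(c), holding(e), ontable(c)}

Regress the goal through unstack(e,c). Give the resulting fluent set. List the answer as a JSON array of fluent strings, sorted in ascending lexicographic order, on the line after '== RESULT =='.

Regress:
  G ∩ del = {}  (empty — regression defined)
  G \ add = {clear(c), holding(e), ontable(c)} \ {clear(c), holding(e)} = {ontable(c)}
  ∪ pre   = {ontable(c)} ∪ {clear(e), handempty, on(e,c)}
          = {clear(e), handempty, on(e,c), ontable(c)}

== RESULT ==
["clear(e)", "handempty", "on(e,c)", "ontable(c)"]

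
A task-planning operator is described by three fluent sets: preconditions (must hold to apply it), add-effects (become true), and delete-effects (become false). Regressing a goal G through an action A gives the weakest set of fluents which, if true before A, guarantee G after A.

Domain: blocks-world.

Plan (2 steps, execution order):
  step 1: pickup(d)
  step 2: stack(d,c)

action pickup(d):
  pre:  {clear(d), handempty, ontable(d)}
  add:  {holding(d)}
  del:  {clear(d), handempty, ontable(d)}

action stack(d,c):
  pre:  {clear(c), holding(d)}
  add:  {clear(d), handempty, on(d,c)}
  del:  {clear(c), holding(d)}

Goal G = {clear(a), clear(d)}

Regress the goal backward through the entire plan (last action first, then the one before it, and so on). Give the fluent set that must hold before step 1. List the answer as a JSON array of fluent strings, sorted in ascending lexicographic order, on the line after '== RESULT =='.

Regress step by step:
  through step 2 (stack(d,c)): drop {clear(d)}, keep {clear(a)}, require {clear(c), holding(d)}
    → {clear(a), clear(c), holding(d)}
  through step 1 (pickup(d)): drop {holding(d)}, keep {clear(a), clear(c)}, require {clear(d), handempty, ontable(d)}
    → {clear(a), clear(c), clear(d), handempty, ontable(d)}

== RESULT ==
["clear(a)", "clear(c)", "clear(d)", "handempty", "ontable(d)"]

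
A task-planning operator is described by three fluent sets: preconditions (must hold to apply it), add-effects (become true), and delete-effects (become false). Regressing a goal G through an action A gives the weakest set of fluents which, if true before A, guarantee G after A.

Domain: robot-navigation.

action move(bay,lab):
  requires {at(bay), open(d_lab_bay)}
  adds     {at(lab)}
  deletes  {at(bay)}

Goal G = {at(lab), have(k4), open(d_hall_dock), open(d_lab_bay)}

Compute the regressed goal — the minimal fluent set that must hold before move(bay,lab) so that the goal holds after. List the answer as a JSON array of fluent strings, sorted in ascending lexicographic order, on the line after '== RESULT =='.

Regress:
  G ∩ del = {}  (empty — regression defined)
  G \ add = {at(lab), have(k4), open(d_hall_dock), open(d_lab_bay)} \ {at(lab)} = {have(k4), open(d_hall_dock), open(d_lab_bay)}
  ∪ pre   = {have(k4), open(d_hall_dock), open(d_lab_bay)} ∪ {at(bay), open(d_lab_bay)}
          = {at(bay), have(k4), open(d_hall_dock), open(d_lab_bay)}

== RESULT ==
["at(bay)", "have(k4)", "open(d_hall_dock)", "open(d_lab_bay)"]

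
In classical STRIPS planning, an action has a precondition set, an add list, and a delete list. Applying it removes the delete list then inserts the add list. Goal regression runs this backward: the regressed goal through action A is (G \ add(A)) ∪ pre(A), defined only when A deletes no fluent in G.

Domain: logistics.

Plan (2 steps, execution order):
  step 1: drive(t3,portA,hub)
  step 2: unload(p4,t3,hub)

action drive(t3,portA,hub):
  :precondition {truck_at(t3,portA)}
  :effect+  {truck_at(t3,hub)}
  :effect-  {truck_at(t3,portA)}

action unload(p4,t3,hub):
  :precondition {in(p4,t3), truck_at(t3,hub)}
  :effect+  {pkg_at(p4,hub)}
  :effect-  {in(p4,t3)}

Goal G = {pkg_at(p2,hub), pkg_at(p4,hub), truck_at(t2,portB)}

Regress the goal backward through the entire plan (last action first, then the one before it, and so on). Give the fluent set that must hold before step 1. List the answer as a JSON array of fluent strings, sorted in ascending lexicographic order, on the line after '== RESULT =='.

Work backward from the goal:
  through step 2 (unload(p4,t3,hub)): drop {pkg_at(p4,hub)}, keep {pkg_at(p2,hub), truck_at(t2,portB)}, require {in(p4,t3), truck_at(t3,hub)}
    → {in(p4,t3), pkg_at(p2,hub), truck_at(t2,portB), truck_at(t3,hub)}
  through step 1 (drive(t3,portA,hub)): drop {truck_at(t3,hub)}, keep {in(p4,t3), pkg_at(p2,hub), truck_at(t2,portB)}, require {truck_at(t3,portA)}
    → {in(p4,t3), pkg_at(p2,hub), truck_at(t2,portB), truck_at(t3,portA)}

== RESULT ==
["in(p4,t3)", "pkg_at(p2,hub)", "truck_at(t2,portB)", "truck_at(t3,portA)"]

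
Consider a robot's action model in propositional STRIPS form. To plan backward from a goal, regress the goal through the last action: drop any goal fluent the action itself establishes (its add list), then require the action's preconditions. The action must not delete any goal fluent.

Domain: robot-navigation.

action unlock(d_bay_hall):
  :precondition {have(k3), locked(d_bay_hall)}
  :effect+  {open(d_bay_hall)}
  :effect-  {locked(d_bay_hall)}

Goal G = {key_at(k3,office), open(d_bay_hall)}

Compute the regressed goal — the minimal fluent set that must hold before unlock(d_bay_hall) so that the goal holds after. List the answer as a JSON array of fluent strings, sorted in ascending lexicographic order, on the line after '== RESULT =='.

Compute (G \ add) ∪ pre:
  G ∩ del = {}  (empty — regression defined)
  G \ add = {key_at(k3,office), open(d_bay_hall)} \ {open(d_bay_hall)} = {key_at(k3,office)}
  ∪ pre   = {key_at(k3,office)} ∪ {have(k3), locked(d_bay_hall)}
          = {have(k3), key_at(k3,office), locked(d_bay_hall)}

== RESULT ==
["have(k3)", "key_at(k3,office)", "locked(d_bay_hall)"]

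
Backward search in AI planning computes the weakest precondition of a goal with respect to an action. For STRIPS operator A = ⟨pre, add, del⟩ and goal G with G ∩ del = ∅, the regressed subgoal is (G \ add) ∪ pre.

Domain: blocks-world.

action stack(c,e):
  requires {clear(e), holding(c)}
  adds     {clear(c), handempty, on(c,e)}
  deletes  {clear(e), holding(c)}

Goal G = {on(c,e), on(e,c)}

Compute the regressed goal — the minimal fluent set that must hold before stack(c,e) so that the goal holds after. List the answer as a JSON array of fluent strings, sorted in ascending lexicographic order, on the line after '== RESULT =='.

Compute (G \ add) ∪ pre:
  G ∩ del = {}  (empty — regression defined)
  G \ add = {on(c,e), on(e,c)} \ {clear(c), handempty, on(c,e)} = {on(e,c)}
  ∪ pre   = {on(e,c)} ∪ {clear(e), holding(c)}
          = {clear(e), holding(c), on(e,c)}

== RESULT ==
["clear(e)", "holding(c)", "on(e,c)"]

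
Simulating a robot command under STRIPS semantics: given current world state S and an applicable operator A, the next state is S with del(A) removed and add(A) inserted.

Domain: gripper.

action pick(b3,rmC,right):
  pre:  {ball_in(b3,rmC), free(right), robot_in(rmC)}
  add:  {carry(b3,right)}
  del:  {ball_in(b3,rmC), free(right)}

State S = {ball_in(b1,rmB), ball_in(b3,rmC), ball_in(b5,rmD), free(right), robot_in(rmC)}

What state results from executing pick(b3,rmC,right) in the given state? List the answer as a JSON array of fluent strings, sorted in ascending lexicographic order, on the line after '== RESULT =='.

Compute (S \ del) ∪ add:
  pre ⊆ S: {ball_in(b3,rmC), free(right), robot_in(rmC)} ⊆ S  — applicable
  S \ del = {ball_in(b1,rmB), ball_in(b5,rmD), robot_in(rmC)}
  ∪ add   = {ball_in(b1,rmB), ball_in(b5,rmD), carry(b3,right), robot_in(rmC)}

== RESULT ==
["ball_in(b1,rmB)", "ball_in(b5,rmD)", "carry(b3,right)", "robot_in(rmC)"]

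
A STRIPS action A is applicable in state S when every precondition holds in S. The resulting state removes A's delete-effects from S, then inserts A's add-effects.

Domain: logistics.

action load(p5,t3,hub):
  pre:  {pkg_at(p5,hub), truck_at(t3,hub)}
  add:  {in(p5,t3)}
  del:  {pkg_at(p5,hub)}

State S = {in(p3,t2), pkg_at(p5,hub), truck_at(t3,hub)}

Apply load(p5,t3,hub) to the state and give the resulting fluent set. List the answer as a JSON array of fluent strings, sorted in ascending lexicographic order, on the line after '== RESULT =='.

Progress:
  pre ⊆ S: {pkg_at(p5,hub), truck_at(t3,hub)} ⊆ S  — applicable
  S \ del = {in(p3,t2), truck_at(t3,hub)}
  ∪ add   = {in(p3,t2), in(p5,t3), truck_at(t3,hub)}

== RESULT ==
["in(p3,t2)", "in(p5,t3)", "truck_at(t3,hub)"]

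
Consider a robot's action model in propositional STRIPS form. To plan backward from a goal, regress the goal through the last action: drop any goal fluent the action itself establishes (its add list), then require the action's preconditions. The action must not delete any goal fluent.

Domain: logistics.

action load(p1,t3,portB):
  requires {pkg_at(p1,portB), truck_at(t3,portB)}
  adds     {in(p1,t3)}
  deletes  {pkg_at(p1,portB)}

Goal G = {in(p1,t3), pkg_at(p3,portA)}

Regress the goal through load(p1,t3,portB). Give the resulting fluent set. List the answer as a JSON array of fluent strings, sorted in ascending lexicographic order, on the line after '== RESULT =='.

Compute (G \ add) ∪ pre:
  G ∩ del = {}  (empty — regression defined)
  G \ add = {in(p1,t3), pkg_at(p3,portA)} \ {in(p1,t3)} = {pkg_at(p3,portA)}
  ∪ pre   = {pkg_at(p3,portA)} ∪ {pkg_at(p1,portB), truck_at(t3,portB)}
          = {pkg_at(p1,portB), pkg_at(p3,portA), truck_at(t3,portB)}

== RESULT ==
["pkg_at(p1,portB)", "pkg_at(p3,portA)", "truck_at(t3,portB)"]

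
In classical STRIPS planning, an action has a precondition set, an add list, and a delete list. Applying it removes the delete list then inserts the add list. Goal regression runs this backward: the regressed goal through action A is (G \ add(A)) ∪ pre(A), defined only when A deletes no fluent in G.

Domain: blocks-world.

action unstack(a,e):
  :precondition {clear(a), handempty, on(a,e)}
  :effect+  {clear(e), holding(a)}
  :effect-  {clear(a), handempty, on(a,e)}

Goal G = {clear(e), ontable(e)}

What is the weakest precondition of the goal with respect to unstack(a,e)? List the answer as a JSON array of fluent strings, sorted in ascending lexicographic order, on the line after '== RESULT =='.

Regress:
  G ∩ del = {}  (empty — regression defined)
  G \ add = {clear(e), ontable(e)} \ {clear(e), holding(a)} = {ontable(e)}
  ∪ pre   = {ontable(e)} ∪ {clear(a), handempty, on(a,e)}
          = {clear(a), handempty, on(a,e), ontable(e)}

== RESULT ==
["clear(a)", "handempty", "on(a,e)", "ontable(e)"]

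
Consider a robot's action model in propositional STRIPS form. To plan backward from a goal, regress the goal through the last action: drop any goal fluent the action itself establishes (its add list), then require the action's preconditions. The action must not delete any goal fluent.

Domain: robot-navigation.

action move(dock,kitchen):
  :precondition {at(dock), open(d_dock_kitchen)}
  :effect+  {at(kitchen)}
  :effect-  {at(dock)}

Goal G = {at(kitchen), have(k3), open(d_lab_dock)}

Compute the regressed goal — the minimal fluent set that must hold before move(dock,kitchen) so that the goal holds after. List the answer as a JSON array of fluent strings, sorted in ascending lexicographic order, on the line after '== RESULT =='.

Regress:
  G ∩ del = {}  (empty — regression defined)
  G \ add = {at(kitchen), have(k3), open(d_lab_dock)} \ {at(kitchen)} = {have(k3), open(d_lab_dock)}
  ∪ pre   = {have(k3), open(d_lab_dock)} ∪ {at(dock), open(d_dock_kitchen)}
          = {at(dock), have(k3), open(d_dock_kitchen), open(d_lab_dock)}

== RESULT ==
["at(dock)", "have(k3)", "open(d_dock_kitchen)", "open(d_lab_dock)"]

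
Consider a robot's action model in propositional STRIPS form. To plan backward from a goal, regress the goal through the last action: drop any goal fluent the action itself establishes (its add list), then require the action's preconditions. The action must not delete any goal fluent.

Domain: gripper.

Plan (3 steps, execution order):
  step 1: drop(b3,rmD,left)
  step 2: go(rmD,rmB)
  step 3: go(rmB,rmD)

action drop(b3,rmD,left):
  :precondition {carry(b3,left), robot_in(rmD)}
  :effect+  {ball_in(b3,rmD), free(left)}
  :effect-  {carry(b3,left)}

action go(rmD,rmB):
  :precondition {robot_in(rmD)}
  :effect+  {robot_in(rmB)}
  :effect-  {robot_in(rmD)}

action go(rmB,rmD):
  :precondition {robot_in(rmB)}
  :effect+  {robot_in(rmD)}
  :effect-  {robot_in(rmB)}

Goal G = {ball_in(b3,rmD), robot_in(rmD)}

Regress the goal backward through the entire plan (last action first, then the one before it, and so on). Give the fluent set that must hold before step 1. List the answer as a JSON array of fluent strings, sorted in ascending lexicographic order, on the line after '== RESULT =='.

Work backward from the goal:
  through step 3 (go(rmB,rmD)): drop {robot_in(rmD)}, keep {ball_in(b3,rmD)}, require {robot_in(rmB)}
    → {ball_in(b3,rmD), robot_in(rmB)}
  through step 2 (go(rmD,rmB)): drop {robot_in(rmB)}, keep {ball_in(b3,rmD)}, require {robot_in(rmD)}
    → {ball_in(b3,rmD), robot_in(rmD)}
  through step 1 (drop(b3,rmD,left)): drop {ball_in(b3,rmD)}, keep {robot_in(rmD)}, require {carry(b3,left), robot_in(rmD)}
    → {carry(b3,left), robot_in(rmD)}

== RESULT ==
["carry(b3,left)", "robot_in(rmD)"]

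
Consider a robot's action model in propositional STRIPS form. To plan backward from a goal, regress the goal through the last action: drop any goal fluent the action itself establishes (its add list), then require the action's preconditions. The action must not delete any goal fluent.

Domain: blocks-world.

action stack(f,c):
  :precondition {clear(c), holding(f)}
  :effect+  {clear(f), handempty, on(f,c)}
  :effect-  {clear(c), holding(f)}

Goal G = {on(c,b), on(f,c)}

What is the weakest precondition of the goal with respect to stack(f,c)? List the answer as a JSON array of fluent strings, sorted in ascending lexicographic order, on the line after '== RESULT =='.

Regress:
  G ∩ del = {}  (empty — regression defined)
  G \ add = {on(c,b), on(f,c)} \ {clear(f), handempty, on(f,c)} = {on(c,b)}
  ∪ pre   = {on(c,b)} ∪ {clear(c), holding(f)}
          = {clear(c), holding(f), on(c,b)}

== RESULT ==
["clear(c)", "holding(f)", "on(c,b)"]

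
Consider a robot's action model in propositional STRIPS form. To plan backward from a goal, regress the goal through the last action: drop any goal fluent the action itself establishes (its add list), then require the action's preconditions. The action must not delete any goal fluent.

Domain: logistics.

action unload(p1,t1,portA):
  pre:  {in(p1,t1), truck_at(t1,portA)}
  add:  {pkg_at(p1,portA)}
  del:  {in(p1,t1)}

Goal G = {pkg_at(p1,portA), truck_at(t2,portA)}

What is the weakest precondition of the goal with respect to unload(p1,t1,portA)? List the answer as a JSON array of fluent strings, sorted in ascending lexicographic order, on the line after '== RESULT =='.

Compute (G \ add) ∪ pre:
  G ∩ del = {}  (empty — regression defined)
  G \ add = {pkg_at(p1,portA), truck_at(t2,portA)} \ {pkg_at(p1,portA)} = {truck_at(t2,portA)}
  ∪ pre   = {truck_at(t2,portA)} ∪ {in(p1,t1), truck_at(t1,portA)}
          = {in(p1,t1), truck_at(t1,portA), truck_at(t2,portA)}

== RESULT ==
["in(p1,t1)", "truck_at(t1,portA)", "truck_at(t2,portA)"]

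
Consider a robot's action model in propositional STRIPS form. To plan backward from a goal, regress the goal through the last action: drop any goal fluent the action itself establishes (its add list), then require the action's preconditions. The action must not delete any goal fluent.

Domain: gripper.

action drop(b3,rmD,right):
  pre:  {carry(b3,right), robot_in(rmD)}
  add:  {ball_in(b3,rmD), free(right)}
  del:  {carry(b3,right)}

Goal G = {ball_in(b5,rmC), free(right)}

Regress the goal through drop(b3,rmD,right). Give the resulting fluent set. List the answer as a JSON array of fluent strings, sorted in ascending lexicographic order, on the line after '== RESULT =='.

Regress:
  G ∩ del = {}  (empty — regression defined)
  G \ add = {ball_in(b5,rmC), free(right)} \ {ball_in(b3,rmD), free(right)} = {ball_in(b5,rmC)}
  ∪ pre   = {ball_in(b5,rmC)} ∪ {carry(b3,right), robot_in(rmD)}
          = {ball_in(b5,rmC), carry(b3,right), robot_in(rmD)}

== RESULT ==
["ball_in(b5,rmC)", "carry(b3,right)", "robot_in(rmD)"]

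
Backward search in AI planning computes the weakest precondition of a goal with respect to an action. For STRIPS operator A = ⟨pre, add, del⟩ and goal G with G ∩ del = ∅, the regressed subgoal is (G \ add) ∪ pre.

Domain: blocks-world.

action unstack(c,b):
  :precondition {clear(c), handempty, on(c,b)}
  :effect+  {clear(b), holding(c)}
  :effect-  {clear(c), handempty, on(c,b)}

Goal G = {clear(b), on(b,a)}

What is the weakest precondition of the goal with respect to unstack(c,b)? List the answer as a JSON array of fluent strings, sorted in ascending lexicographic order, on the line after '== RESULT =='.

Regress:
  G ∩ del = {}  (empty — regression defined)
  G \ add = {clear(b), on(b,a)} \ {clear(b), holding(c)} = {on(b,a)}
  ∪ pre   = {on(b,a)} ∪ {clear(c), handempty, on(c,b)}
          = {clear(c), handempty, on(b,a), on(c,b)}

== RESULT ==
["clear(c)", "handempty", "on(b,a)", "on(c,b)"]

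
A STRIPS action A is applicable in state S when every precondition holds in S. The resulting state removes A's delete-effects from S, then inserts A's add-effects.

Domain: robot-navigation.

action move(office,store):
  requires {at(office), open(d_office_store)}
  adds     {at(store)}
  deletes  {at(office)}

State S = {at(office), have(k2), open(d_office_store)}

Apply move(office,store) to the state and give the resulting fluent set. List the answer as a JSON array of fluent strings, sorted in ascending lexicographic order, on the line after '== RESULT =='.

Compute (S \ del) ∪ add:
  pre ⊆ S: {at(office), open(d_office_store)} ⊆ S  — applicable
  S \ del = {have(k2), open(d_office_store)}
  ∪ add   = {at(store), have(k2), open(d_office_store)}

== RESULT ==
["at(store)", "have(k2)", "open(d_office_store)"]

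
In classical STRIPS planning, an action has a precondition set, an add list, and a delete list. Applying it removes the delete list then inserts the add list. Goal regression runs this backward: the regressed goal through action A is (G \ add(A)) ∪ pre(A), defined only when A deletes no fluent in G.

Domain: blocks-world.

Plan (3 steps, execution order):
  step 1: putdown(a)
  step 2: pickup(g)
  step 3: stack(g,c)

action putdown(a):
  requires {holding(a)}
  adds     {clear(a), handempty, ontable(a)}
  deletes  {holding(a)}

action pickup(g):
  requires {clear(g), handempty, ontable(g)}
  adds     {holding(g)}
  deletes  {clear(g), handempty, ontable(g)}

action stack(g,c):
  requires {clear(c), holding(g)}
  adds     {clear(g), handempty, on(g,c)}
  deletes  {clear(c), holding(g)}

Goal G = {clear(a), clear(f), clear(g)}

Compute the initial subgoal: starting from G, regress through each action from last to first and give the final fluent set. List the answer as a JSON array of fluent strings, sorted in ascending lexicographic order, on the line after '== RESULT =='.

Work backward from the goal:
  through step 3 (stack(g,c)): drop {clear(g)}, keep {clear(a), clear(f)}, require {clear(c), holding(g)}
    → {clear(a), clear(c), clear(f), holding(g)}
  through step 2 (pickup(g)): drop {holding(g)}, keep {clear(a), clear(c), clear(f)}, require {clear(g), handempty, ontable(g)}
    → {clear(a), clear(c), clear(f), clear(g), handempty, ontable(g)}
  through step 1 (putdown(a)): drop {clear(a), handempty}, keep {clear(c), clear(f), clear(g), ontable(g)}, require {holding(a)}
    → {clear(c), clear(f), clear(g), holding(a), ontable(g)}

== RESULT ==
["clear(c)", "clear(f)", "clear(g)", "holding(a)", "ontable(g)"]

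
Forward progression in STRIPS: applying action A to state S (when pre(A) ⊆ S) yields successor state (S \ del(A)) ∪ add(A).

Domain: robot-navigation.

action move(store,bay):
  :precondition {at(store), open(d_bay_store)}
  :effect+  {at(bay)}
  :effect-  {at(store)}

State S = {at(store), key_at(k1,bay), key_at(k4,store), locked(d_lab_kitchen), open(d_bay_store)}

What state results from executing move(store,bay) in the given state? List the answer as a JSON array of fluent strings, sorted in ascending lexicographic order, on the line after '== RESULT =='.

Progress:
  pre ⊆ S: {at(store), open(d_bay_store)} ⊆ S  — applicable
  S \ del = {key_at(k1,bay), key_at(k4,store), locked(d_lab_kitchen), open(d_bay_store)}
  ∪ add   = {at(bay), key_at(k1,bay), key_at(k4,store), locked(d_lab_kitchen), open(d_bay_store)}

== RESULT ==
["at(bay)", "key_at(k1,bay)", "key_at(k4,store)", "locked(d_lab_kitchen)", "open(d_bay_store)"]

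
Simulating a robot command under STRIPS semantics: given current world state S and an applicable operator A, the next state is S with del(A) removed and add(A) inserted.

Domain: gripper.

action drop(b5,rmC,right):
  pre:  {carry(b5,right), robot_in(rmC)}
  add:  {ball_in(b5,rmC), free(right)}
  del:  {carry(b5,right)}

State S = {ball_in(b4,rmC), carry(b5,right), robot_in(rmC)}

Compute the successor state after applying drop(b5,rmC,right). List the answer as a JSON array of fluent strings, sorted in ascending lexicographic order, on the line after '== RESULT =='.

Progress:
  pre ⊆ S: {carry(b5,right), robot_in(rmC)} ⊆ S  — applicable
  S \ del = {ball_in(b4,rmC), robot_in(rmC)}
  ∪ add   = {ball_in(b4,rmC), ball_in(b5,rmC), free(right), robot_in(rmC)}

== RESULT ==
["ball_in(b4,rmC)", "ball_in(b5,rmC)", "free(right)", "robot_in(rmC)"]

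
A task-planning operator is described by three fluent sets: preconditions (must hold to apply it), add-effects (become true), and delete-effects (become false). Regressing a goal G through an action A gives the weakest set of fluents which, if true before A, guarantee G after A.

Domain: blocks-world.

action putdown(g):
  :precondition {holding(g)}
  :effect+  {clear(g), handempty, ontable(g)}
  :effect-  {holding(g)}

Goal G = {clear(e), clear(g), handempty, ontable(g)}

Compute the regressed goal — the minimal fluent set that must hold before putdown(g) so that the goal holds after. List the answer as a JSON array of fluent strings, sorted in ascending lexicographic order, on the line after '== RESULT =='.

Compute (G \ add) ∪ pre:
  G ∩ del = {}  (empty — regression defined)
  G \ add = {clear(e), clear(g), handempty, ontable(g)} \ {clear(g), handempty, ontable(g)} = {clear(e)}
  ∪ pre   = {clear(e)} ∪ {holding(g)}
          = {clear(e), holding(g)}

== RESULT ==
["clear(e)", "holding(g)"]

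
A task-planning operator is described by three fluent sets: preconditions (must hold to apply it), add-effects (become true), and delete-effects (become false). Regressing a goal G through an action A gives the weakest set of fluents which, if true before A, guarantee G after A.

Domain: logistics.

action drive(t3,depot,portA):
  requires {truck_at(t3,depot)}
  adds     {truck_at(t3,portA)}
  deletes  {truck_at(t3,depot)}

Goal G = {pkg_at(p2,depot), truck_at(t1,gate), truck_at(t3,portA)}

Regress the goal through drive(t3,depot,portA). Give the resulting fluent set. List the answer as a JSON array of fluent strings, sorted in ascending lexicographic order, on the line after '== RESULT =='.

Regress:
  G ∩ del = {}  (empty — regression defined)
  G \ add = {pkg_at(p2,depot), truck_at(t1,gate), truck_at(t3,portA)} \ {truck_at(t3,portA)} = {pkg_at(p2,depot), truck_at(t1,gate)}
  ∪ pre   = {pkg_at(p2,depot), truck_at(t1,gate)} ∪ {truck_at(t3,depot)}
          = {pkg_at(p2,depot), truck_at(t1,gate), truck_at(t3,depot)}

== RESULT ==
["pkg_at(p2,depot)", "truck_at(t1,gate)", "truck_at(t3,depot)"]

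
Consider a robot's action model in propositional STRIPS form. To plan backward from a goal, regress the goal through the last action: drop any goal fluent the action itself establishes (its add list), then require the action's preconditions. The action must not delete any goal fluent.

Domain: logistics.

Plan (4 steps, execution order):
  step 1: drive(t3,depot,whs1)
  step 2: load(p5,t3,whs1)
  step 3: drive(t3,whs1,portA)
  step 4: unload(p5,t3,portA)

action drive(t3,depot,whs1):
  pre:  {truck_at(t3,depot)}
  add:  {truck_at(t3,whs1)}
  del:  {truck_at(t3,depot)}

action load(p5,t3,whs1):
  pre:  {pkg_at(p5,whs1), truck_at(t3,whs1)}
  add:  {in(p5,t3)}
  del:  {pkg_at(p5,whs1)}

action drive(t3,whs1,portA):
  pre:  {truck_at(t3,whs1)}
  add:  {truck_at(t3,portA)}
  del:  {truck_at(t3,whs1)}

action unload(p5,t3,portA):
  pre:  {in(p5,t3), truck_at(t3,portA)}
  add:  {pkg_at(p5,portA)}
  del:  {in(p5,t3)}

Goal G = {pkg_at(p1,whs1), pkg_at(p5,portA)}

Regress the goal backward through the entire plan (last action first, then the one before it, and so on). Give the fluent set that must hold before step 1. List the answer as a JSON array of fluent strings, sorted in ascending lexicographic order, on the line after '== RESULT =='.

Work backward from the goal:
  through step 4 (unload(p5,t3,portA)): drop {pkg_at(p5,portA)}, keep {pkg_at(p1,whs1)}, require {in(p5,t3), truck_at(t3,portA)}
    → {in(p5,t3), pkg_at(p1,whs1), truck_at(t3,portA)}
  through step 3 (drive(t3,whs1,portA)): drop {truck_at(t3,portA)}, keep {in(p5,t3), pkg_at(p1,whs1)}, require {truck_at(t3,whs1)}
    → {in(p5,t3), pkg_at(p1,whs1), truck_at(t3,whs1)}
  through step 2 (load(p5,t3,whs1)): drop {in(p5,t3)}, keep {pkg_at(p1,whs1), truck_at(t3,whs1)}, require {pkg_at(p5,whs1), truck_at(t3,whs1)}
    → {pkg_at(p1,whs1), pkg_at(p5,whs1), truck_at(t3,whs1)}
  through step 1 (drive(t3,depot,whs1)): drop {truck_at(t3,whs1)}, keep {pkg_at(p1,whs1), pkg_at(p5,whs1)}, require {truck_at(t3,depot)}
    → {pkg_at(p1,whs1), pkg_at(p5,whs1), truck_at(t3,depot)}

== RESULT ==
["pkg_at(p1,whs1)", "pkg_at(p5,whs1)", "truck_at(t3,depot)"]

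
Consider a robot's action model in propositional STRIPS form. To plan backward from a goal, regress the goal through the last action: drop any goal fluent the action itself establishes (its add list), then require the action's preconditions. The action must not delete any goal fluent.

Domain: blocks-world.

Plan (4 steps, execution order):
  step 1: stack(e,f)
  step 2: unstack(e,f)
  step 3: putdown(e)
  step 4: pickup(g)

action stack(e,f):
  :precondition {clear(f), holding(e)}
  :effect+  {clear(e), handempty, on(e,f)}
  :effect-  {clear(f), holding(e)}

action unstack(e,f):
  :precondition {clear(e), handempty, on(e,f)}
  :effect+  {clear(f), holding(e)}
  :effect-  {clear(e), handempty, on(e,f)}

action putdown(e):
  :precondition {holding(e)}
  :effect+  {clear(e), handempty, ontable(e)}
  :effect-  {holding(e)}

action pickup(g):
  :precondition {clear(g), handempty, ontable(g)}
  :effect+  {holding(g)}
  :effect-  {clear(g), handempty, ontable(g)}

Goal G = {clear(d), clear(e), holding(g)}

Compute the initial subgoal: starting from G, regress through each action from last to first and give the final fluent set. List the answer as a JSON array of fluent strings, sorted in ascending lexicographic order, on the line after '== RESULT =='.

Work backward from the goal:
  through step 4 (pickup(g)): drop {holding(g)}, keep {clear(d), clear(e)}, require {clear(g), handempty, ontable(g)}
    → {clear(d), clear(e), clear(g), handempty, ontable(g)}
  through step 3 (putdown(e)): drop {clear(e), handempty}, keep {clear(d), clear(g), ontable(g)}, require {holding(e)}
    → {clear(d), clear(g), holding(e), ontable(g)}
  through step 2 (unstack(e,f)): drop {holding(e)}, keep {clear(d), clear(g), ontable(g)}, require {clear(e), handempty, on(e,f)}
    → {clear(d), clear(e), clear(g), handempty, on(e,f), ontable(g)}
  through step 1 (stack(e,f)): drop {clear(e), handempty, on(e,f)}, keep {clear(d), clear(g), ontable(g)}, require {clear(f), holding(e)}
    → {clear(d), clear(f), clear(g), holding(e), ontable(g)}

== RESULT ==
["clear(d)", "clear(f)", "clear(g)", "holding(e)", "ontable(g)"]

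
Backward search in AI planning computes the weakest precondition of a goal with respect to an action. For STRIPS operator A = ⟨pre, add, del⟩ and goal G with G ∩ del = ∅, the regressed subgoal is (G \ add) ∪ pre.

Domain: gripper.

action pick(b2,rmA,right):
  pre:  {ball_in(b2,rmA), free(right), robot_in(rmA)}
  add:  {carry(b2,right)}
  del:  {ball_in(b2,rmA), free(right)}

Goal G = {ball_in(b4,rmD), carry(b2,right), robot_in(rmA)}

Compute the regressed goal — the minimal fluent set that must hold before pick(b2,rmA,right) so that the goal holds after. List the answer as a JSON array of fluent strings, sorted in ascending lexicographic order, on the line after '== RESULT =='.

Compute (G \ add) ∪ pre:
  G ∩ del = {}  (empty — regression defined)
  G \ add = {ball_in(b4,rmD), carry(b2,right), robot_in(rmA)} \ {carry(b2,right)} = {ball_in(b4,rmD), robot_in(rmA)}
  ∪ pre   = {ball_in(b4,rmD), robot_in(rmA)} ∪ {ball_in(b2,rmA), free(right), robot_in(rmA)}
          = {ball_in(b2,rmA), ball_in(b4,rmD), free(right), robot_in(rmA)}

== RESULT ==
["ball_in(b2,rmA)", "ball_in(b4,rmD)", "free(right)", "robot_in(rmA)"]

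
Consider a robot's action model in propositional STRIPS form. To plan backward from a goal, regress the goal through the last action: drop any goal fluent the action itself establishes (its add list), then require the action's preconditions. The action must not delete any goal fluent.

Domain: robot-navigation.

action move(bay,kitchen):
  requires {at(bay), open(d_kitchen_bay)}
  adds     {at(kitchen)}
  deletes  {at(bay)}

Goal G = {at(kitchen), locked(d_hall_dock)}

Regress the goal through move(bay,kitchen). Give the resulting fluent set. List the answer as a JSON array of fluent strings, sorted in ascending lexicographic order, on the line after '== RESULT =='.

Regress:
  G ∩ del = {}  (empty — regression defined)
  G \ add = {at(kitchen), locked(d_hall_dock)} \ {at(kitchen)} = {locked(d_hall_dock)}
  ∪ pre   = {locked(d_hall_dock)} ∪ {at(bay), open(d_kitchen_bay)}
          = {at(bay), locked(d_hall_dock), open(d_kitchen_bay)}

== RESULT ==
["at(bay)", "locked(d_hall_dock)", "open(d_kitchen_bay)"]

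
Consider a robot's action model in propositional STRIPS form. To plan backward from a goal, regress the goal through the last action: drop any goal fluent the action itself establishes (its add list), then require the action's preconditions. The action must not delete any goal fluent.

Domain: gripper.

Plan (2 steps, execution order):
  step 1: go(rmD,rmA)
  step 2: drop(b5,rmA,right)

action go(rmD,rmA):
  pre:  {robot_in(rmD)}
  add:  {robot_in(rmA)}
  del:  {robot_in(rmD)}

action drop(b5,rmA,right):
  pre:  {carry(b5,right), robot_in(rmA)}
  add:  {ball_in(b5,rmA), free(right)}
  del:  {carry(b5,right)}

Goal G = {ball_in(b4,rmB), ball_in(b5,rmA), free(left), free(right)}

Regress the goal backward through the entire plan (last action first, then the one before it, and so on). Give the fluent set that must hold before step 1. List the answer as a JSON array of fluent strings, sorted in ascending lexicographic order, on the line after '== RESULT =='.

Work backward from the goal:
  through step 2 (drop(b5,rmA,right)): drop {ball_in(b5,rmA), free(right)}, keep {ball_in(b4,rmB), free(left)}, require {carry(b5,right), robot_in(rmA)}
    → {ball_in(b4,rmB), carry(b5,right), free(left), robot_in(rmA)}
  through step 1 (go(rmD,rmA)): drop {robot_in(rmA)}, keep {ball_in(b4,rmB), carry(b5,right), free(left)}, require {robot_in(rmD)}
    → {ball_in(b4,rmB), carry(b5,right), free(left), robot_in(rmD)}

== RESULT ==
["ball_in(b4,rmB)", "carry(b5,right)", "free(left)", "robot_in(rmD)"]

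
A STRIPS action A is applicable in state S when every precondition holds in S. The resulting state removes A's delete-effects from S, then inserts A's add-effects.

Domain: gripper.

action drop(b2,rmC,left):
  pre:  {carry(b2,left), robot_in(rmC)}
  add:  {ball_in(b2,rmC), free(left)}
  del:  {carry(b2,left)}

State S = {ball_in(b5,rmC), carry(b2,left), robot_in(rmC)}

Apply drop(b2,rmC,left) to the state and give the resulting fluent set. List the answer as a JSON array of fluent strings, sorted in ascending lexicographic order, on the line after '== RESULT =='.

Progress:
  pre ⊆ S: {carry(b2,left), robot_in(rmC)} ⊆ S  — applicable
  S \ del = {ball_in(b5,rmC), robot_in(rmC)}
  ∪ add   = {ball_in(b2,rmC), ball_in(b5,rmC), free(left), robot_in(rmC)}

== RESULT ==
["ball_in(b2,rmC)", "ball_in(b5,rmC)", "free(left)", "robot_in(rmC)"]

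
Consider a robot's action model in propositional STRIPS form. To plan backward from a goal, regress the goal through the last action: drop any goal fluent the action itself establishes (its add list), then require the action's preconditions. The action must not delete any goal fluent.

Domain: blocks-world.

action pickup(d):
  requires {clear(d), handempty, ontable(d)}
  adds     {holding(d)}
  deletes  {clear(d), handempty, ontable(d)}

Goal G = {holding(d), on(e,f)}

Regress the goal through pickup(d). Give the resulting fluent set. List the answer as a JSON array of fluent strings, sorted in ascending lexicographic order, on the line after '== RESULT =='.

Regress:
  G ∩ del = {}  (empty — regression defined)
  G \ add = {holding(d), on(e,f)} \ {holding(d)} = {on(e,f)}
  ∪ pre   = {on(e,f)} ∪ {clear(d), handempty, ontable(d)}
          = {clear(d), handempty, on(e,f), ontable(d)}

== RESULT ==
["clear(d)", "handempty", "on(e,f)", "ontable(d)"]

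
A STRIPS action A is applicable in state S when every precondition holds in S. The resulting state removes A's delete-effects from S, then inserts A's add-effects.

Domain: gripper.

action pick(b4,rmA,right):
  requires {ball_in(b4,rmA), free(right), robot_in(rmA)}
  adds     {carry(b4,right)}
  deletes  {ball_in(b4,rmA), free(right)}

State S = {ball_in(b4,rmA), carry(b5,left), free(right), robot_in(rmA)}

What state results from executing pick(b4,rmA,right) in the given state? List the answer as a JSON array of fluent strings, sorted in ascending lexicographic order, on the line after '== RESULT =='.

Progress:
  pre ⊆ S: {ball_in(b4,rmA), free(right), robot_in(rmA)} ⊆ S  — applicable
  S \ del = {carry(b5,left), robot_in(rmA)}
  ∪ add   = {carry(b4,right), carry(b5,left), robot_in(rmA)}

== RESULT ==
["carry(b4,right)", "carry(b5,left)", "robot_in(rmA)"]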